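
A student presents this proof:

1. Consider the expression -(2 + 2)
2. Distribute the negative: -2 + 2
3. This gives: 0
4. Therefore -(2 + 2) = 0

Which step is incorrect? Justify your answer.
Step 2: Distribute the negative: -2 + 2

Step 2 incorrectly distributes the negative sign. The correct distribution is -(2 + 2) = -2 - 2 = -4. The negative must be applied to both terms, not just the first. The error treats -(2 + 2) as -2 + 2, which equals 0 instead of -4.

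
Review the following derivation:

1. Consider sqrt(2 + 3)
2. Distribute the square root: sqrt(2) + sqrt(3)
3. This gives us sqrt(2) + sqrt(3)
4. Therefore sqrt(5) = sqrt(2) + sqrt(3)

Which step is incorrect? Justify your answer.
Step 2: Distribute the square root: sqrt(2) + sqrt(3)

Step 2 incorrectly 'distributes' the square root over addition. The square root function does not distribute: sqrt(a + b) ≠ sqrt(a) + sqrt(b). In fact, sqrt(2 + 3) = sqrt(5) ≈ 2.2361, while sqrt(2) + sqrt(3) ≈ 3.1463.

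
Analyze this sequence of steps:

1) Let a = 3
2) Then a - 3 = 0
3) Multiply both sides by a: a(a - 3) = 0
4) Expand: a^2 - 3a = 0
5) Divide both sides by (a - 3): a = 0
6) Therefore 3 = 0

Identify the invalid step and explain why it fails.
Step 5: Divide both sides by (a - 3): a = 0

Step 5 divides both sides by (a - 3). However, since a = 3, we have (a - 3) = 0. Division by zero is undefined, making this step invalid.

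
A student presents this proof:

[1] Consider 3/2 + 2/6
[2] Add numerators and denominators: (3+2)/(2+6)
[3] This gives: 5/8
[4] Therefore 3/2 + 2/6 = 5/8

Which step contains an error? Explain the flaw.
Step 2: Add numerators and denominators: (3+2)/(2+6)

Step 2 incorrectly adds fractions by separately adding numerators and denominators. This is wrong. The correct method requires a common denominator: 3/2 + 2/6 = (3×6 + 2×2)/(2×6) = 22/12 = 11/6. The method used gives 5/8, which is different.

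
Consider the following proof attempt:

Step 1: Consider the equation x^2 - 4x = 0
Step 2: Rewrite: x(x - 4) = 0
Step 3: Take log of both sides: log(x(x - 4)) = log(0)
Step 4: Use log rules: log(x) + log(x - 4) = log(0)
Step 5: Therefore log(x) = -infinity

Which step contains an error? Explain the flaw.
Step 3: Take log of both sides: log(x(x - 4)) = log(0)

Step 3 takes the logarithm of both sides, resulting in log(0) on the right side. The logarithm is only defined for positive numbers; log(0) is undefined (approaches negative infinity). This operation is invalid.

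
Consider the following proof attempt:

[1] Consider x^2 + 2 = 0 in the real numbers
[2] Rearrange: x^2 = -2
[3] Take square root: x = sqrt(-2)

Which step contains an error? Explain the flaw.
Step 3: Take square root: x = sqrt(-2)

Step 3 takes the square root of -2, which is negative. In the real number system, the square root of a negative number is undefined. The equation x^2 + 2 = 0 has no real solutions. Square roots of negative numbers only exist in the complex numbers.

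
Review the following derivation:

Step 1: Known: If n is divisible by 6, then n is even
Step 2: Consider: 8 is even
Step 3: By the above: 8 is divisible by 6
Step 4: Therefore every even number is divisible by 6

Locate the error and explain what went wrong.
Step 3: By the above: 8 is divisible by 6

Step 3 commits the fallacy of affirming the consequent. The known fact 'divisible by 6 → even' does NOT imply 'even → divisible by 6'. That would be the converse, which is false. For example, 8 is even but 8 ÷ 6 = 1.33, which is not an integer.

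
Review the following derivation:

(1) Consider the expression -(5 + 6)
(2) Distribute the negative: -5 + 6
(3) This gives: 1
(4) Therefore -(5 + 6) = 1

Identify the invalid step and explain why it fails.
Step 2: Distribute the negative: -5 + 6

Step 2 incorrectly distributes the negative sign. The correct distribution is -(5 + 6) = -5 - 6 = -11. The negative must be applied to both terms, not just the first. The error treats -(5 + 6) as -5 + 6, which equals 1 instead of -11.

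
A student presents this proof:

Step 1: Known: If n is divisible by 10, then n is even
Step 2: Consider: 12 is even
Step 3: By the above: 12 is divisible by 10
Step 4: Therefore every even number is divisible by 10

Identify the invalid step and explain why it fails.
Step 3: By the above: 12 is divisible by 10

Step 3 commits the fallacy of affirming the consequent. The known fact 'divisible by 10 → even' does NOT imply 'even → divisible by 10'. That would be the converse, which is false. For example, 12 is even but 12 ÷ 10 = 1.20, which is not an integer.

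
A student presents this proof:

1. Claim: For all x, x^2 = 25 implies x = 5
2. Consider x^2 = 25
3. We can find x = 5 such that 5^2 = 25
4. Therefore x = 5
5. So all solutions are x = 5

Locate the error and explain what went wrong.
Step 4: Therefore x = 5

Step 4 incorrectly concludes that x = 5 is the only solution. The proof shows that x = 5 is A solution (existence), but does not show it is the ONLY solution (uniqueness). In fact, x = -5 is also a solution since (-5)^2 = 25. Finding one solution doesn't prove there are no others.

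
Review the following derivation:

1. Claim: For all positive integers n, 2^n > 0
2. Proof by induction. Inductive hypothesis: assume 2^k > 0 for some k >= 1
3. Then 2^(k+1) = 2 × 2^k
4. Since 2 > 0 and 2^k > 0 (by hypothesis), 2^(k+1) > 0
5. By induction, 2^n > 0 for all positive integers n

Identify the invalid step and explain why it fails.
Step 5: By induction, 2^n > 0 for all positive integers n

Step 5 concludes the proof by induction, but no base case was ever established. A valid induction proof requires: (1) a base case proving 2^1 > 0, and (2) an inductive step showing IF 2^k > 0 THEN 2^(k+1) > 0. Steps 2-4 correctly establish the inductive step, but without the base case the conclusion in step 5 does not follow.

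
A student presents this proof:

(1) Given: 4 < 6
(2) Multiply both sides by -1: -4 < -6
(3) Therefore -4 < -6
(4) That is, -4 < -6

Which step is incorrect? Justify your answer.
Step 2: Multiply both sides by -1: -4 < -6

Step 2 multiplies both sides by -1 but fails to reverse the inequality sign. When multiplying (or dividing) an inequality by a negative number, the direction must be reversed. Since 4 < 6, we should get -4 > -6, i.e., -4 > -6.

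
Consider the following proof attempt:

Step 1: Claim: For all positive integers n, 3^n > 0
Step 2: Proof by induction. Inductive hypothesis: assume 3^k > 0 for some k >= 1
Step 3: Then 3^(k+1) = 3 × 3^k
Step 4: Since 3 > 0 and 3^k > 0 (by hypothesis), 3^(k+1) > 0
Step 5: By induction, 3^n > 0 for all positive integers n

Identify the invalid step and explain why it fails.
Step 5: By induction, 3^n > 0 for all positive integers n

Step 5 concludes the proof by induction, but no base case was ever established. A valid induction proof requires: (1) a base case proving 3^1 > 0, and (2) an inductive step showing IF 3^k > 0 THEN 3^(k+1) > 0. Steps 2-4 correctly establish the inductive step, but without the base case the conclusion in step 5 does not follow.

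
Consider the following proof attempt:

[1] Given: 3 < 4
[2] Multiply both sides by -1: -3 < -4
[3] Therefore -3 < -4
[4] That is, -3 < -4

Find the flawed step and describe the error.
Step 2: Multiply both sides by -1: -3 < -4

Step 2 multiplies both sides by -1 but fails to reverse the inequality sign. When multiplying (or dividing) an inequality by a negative number, the direction must be reversed. Since 3 < 4, we should get -3 > -4, i.e., -3 > -4.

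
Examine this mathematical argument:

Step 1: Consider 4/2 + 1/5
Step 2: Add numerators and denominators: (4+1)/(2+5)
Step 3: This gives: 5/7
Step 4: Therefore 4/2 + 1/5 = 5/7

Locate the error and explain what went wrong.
Step 2: Add numerators and denominators: (4+1)/(2+5)

Step 2 incorrectly adds fractions by separately adding numerators and denominators. This is wrong. The correct method requires a common denominator: 4/2 + 1/5 = (4×5 + 1×2)/(2×5) = 22/10 = 11/5. The method used gives 5/7, which is different.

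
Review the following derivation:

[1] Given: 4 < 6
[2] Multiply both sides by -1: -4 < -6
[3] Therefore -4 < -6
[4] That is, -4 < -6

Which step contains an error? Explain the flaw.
Step 2: Multiply both sides by -1: -4 < -6

Step 2 multiplies both sides by -1 but fails to reverse the inequality sign. When multiplying (or dividing) an inequality by a negative number, the direction must be reversed. Since 4 < 6, we should get -4 > -6, i.e., -4 > -6.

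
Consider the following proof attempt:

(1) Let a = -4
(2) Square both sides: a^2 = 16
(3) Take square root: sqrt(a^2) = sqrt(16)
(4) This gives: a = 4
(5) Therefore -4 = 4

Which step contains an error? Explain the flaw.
Step 4: This gives: a = 4

Step 4 incorrectly states that sqrt(a^2) = a. The correct identity is sqrt(a^2) = |a|. Since a = -4 < 0, we have sqrt(a^2) = |-4| = 4, not a = -4.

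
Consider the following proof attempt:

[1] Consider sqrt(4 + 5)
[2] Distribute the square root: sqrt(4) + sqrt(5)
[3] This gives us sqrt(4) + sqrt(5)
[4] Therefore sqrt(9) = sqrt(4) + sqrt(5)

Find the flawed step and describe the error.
Step 2: Distribute the square root: sqrt(4) + sqrt(5)

Step 2 incorrectly 'distributes' the square root over addition. The square root function does not distribute: sqrt(a + b) ≠ sqrt(a) + sqrt(b). In fact, sqrt(4 + 5) = sqrt(9) ≈ 3.0000, while sqrt(4) + sqrt(5) ≈ 4.2361.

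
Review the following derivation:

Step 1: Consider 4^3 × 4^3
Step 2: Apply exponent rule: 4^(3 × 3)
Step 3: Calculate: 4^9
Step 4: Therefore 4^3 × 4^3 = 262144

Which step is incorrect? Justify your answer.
Step 2: Apply exponent rule: 4^(3 × 3)

Step 2 incorrectly states that a^b × a^c = a^(b×c). The correct rule is a^b × a^c = a^(b+c). The actual value is 4^3 × 4^3 = 4^6 = 4096, not 4^9 = 262144.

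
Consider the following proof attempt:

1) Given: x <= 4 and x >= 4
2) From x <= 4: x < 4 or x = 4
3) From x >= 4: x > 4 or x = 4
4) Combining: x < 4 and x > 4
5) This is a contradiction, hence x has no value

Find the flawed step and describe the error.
Step 4: Combining: x < 4 and x > 4

Step 4 incorrectly combines the conditions. From x <= 4 and x >= 4, the intersection is x = 4. The error treats the 'or' cases as 'and' requirements. The correct conclusion is that x = 4 is the unique solution, not that no solution exists.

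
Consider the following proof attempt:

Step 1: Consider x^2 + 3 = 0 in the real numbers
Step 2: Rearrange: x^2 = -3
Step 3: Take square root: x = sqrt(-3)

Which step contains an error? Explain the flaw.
Step 3: Take square root: x = sqrt(-3)

Step 3 takes the square root of -3, which is negative. In the real number system, the square root of a negative number is undefined. The equation x^2 + 3 = 0 has no real solutions. Square roots of negative numbers only exist in the complex numbers.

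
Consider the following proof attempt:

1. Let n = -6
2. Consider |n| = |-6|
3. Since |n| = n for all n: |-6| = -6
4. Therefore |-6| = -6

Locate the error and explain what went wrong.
Step 3: Since |n| = n for all n: |-6| = -6

Step 3 incorrectly states that |n| = n for all n. The correct definition is |n| = n when n >= 0, and |n| = -n when n < 0. Since -6 < 0, we have |-6| = -(-6) = 6, not -6.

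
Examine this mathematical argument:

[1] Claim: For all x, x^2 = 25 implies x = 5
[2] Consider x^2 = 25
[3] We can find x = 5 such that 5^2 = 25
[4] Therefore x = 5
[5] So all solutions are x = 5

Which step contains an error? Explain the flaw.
Step 4: Therefore x = 5

Step 4 incorrectly concludes that x = 5 is the only solution. The proof shows that x = 5 is A solution (existence), but does not show it is the ONLY solution (uniqueness). In fact, x = -5 is also a solution since (-5)^2 = 25. Finding one solution doesn't prove there are no others.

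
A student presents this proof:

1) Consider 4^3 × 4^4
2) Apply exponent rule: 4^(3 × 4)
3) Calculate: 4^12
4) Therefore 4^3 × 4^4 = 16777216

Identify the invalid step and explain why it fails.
Step 2: Apply exponent rule: 4^(3 × 4)

Step 2 incorrectly states that a^b × a^c = a^(b×c). The correct rule is a^b × a^c = a^(b+c). The actual value is 4^3 × 4^4 = 4^7 = 16384, not 4^12 = 16777216.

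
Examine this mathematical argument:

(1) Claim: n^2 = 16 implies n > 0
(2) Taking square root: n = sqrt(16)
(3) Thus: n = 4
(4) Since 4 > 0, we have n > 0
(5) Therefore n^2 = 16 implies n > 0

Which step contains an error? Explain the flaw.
Step 2: Taking square root: n = sqrt(16)

Step 2 takes the square root and assumes the positive root only. The equation n^2 = 16 actually has two solutions: n = 4 and n = -4. The proof silently assumes n > 0 without justification, then uses this assumption to conclude n > 0, which is circular. The counterexample n = -4 shows the claim is false.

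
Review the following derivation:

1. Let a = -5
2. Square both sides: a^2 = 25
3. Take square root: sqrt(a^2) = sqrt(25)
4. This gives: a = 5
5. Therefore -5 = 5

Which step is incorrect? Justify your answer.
Step 4: This gives: a = 5

Step 4 incorrectly states that sqrt(a^2) = a. The correct identity is sqrt(a^2) = |a|. Since a = -5 < 0, we have sqrt(a^2) = |-5| = 5, not a = -5.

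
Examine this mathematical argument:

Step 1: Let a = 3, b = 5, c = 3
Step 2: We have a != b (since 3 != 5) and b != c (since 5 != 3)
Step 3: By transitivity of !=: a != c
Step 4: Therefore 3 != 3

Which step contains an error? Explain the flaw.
Step 3: By transitivity of !=: a != c

Step 3 incorrectly applies transitivity to the '!=' relation. Transitivity states: if a R b and b R c, then a R c. However, '!=' is not transitive. Counterexample: 3 != 5 and 5 != 3, but 3 = 3 (both equal 3). Transitivity holds for relations like <, <=, =, but not for !=.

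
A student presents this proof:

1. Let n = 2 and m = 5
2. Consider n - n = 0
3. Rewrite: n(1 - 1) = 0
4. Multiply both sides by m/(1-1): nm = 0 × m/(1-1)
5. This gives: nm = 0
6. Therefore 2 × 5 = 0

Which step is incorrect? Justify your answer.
Step 4: Multiply both sides by m/(1-1): nm = 0 × m/(1-1)

Step 4 multiplies both sides by m/(1-1). However, 1-1 = 0, so this is multiplication by m/0, which is undefined. We cannot multiply by an undefined expression.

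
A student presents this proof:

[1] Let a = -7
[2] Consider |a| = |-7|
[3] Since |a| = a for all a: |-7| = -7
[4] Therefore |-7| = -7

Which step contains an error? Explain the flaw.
Step 3: Since |a| = a for all a: |-7| = -7

Step 3 incorrectly states that |a| = a for all a. The correct definition is |a| = a when a >= 0, and |a| = -a when a < 0. Since -7 < 0, we have |-7| = -(-7) = 7, not -7.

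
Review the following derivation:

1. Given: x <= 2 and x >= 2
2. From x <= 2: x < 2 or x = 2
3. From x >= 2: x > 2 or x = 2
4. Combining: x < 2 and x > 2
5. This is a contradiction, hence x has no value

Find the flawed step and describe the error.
Step 4: Combining: x < 2 and x > 2

Step 4 incorrectly combines the conditions. From x <= 2 and x >= 2, the intersection is x = 2. The error treats the 'or' cases as 'and' requirements. The correct conclusion is that x = 2 is the unique solution, not that no solution exists.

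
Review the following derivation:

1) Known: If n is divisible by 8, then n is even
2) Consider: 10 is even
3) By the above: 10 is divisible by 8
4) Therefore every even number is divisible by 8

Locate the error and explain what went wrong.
Step 3: By the above: 10 is divisible by 8

Step 3 commits the fallacy of affirming the consequent. The known fact 'divisible by 8 → even' does NOT imply 'even → divisible by 8'. That would be the converse, which is false. For example, 10 is even but 10 ÷ 8 = 1.25, which is not an integer.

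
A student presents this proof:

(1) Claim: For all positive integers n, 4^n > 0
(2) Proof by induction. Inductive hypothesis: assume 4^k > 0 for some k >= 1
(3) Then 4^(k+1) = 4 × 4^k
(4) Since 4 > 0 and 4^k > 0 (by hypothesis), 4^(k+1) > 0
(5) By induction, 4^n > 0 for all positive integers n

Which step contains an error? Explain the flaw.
Step 5: By induction, 4^n > 0 for all positive integers n

Step 5 concludes the proof by induction, but no base case was ever established. A valid induction proof requires: (1) a base case proving 4^1 > 0, and (2) an inductive step showing IF 4^k > 0 THEN 4^(k+1) > 0. Steps 2-4 correctly establish the inductive step, but without the base case the conclusion in step 5 does not follow.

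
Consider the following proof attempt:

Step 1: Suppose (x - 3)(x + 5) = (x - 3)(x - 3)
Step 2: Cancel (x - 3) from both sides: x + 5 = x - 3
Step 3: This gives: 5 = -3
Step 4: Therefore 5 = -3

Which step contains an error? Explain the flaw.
Step 2: Cancel (x - 3) from both sides: x + 5 = x - 3

Step 2 cancels (x - 3) from both sides. This is only valid if (x - 3) ≠ 0, i.e., x ≠ 3. When x = 3, both sides equal zero regardless of the other factors. The correct approach requires considering x = 3 as a separate case.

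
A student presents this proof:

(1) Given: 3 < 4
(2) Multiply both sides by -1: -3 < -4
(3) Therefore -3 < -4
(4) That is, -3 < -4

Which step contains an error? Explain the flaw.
Step 2: Multiply both sides by -1: -3 < -4

Step 2 multiplies both sides by -1 but fails to reverse the inequality sign. When multiplying (or dividing) an inequality by a negative number, the direction must be reversed. Since 3 < 4, we should get -3 > -4, i.e., -3 > -4.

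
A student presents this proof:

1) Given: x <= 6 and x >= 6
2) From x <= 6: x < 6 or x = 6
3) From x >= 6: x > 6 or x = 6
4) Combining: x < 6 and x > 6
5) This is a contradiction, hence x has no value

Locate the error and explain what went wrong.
Step 4: Combining: x < 6 and x > 6

Step 4 incorrectly combines the conditions. From x <= 6 and x >= 6, the intersection is x = 6. The error treats the 'or' cases as 'and' requirements. The correct conclusion is that x = 6 is the unique solution, not that no solution exists.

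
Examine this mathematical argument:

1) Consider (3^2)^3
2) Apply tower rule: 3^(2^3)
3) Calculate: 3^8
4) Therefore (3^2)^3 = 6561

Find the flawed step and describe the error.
Step 2: Apply tower rule: 3^(2^3)

Step 2 incorrectly states that (a^b)^c = a^(b^c). The correct rule is (a^b)^c = a^(b×c). The actual value is (3^2)^3 = 3^6 = 729, not 3^8 = 6561.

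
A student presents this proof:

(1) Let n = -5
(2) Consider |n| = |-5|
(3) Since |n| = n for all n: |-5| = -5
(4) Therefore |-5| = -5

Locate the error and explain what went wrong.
Step 3: Since |n| = n for all n: |-5| = -5

Step 3 incorrectly states that |n| = n for all n. The correct definition is |n| = n when n >= 0, and |n| = -n when n < 0. Since -5 < 0, we have |-5| = -(-5) = 5, not -5.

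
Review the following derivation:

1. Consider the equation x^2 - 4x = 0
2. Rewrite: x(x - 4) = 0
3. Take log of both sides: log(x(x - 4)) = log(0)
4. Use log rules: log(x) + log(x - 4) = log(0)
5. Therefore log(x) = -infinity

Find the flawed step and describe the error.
Step 3: Take log of both sides: log(x(x - 4)) = log(0)

Step 3 takes the logarithm of both sides, resulting in log(0) on the right side. The logarithm is only defined for positive numbers; log(0) is undefined (approaches negative infinity). This operation is invalid.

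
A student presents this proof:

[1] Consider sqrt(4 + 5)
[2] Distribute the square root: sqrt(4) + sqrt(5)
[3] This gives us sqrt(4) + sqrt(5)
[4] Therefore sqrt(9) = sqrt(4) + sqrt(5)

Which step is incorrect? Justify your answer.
Step 2: Distribute the square root: sqrt(4) + sqrt(5)

Step 2 incorrectly 'distributes' the square root over addition. The square root function does not distribute: sqrt(a + b) ≠ sqrt(a) + sqrt(b). In fact, sqrt(4 + 5) = sqrt(9) ≈ 3.0000, while sqrt(4) + sqrt(5) ≈ 4.2361.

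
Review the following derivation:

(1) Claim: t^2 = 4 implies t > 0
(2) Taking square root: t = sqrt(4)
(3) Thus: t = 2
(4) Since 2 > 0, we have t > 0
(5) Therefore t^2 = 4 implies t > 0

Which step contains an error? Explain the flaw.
Step 2: Taking square root: t = sqrt(4)

Step 2 takes the square root and assumes the positive root only. The equation t^2 = 4 actually has two solutions: t = 2 and t = -2. The proof silently assumes t > 0 without justification, then uses this assumption to conclude t > 0, which is circular. The counterexample t = -2 shows the claim is false.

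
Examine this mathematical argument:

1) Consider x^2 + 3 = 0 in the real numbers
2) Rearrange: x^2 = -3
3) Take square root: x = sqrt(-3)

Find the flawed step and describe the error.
Step 3: Take square root: x = sqrt(-3)

Step 3 takes the square root of -3, which is negative. In the real number system, the square root of a negative number is undefined. The equation x^2 + 3 = 0 has no real solutions. Square roots of negative numbers only exist in the complex numbers.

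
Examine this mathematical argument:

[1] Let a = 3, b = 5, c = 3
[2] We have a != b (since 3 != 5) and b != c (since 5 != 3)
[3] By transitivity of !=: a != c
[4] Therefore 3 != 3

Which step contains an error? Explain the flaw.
Step 3: By transitivity of !=: a != c

Step 3 incorrectly applies transitivity to the '!=' relation. Transitivity states: if a R b and b R c, then a R c. However, '!=' is not transitive. Counterexample: 3 != 5 and 5 != 3, but 3 = 3 (both equal 3). Transitivity holds for relations like <, <=, =, but not for !=.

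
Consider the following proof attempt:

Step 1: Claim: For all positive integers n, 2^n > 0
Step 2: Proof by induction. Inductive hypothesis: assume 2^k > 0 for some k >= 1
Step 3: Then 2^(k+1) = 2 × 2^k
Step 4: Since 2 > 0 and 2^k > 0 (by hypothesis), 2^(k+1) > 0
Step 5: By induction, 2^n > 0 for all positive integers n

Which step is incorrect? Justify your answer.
Step 5: By induction, 2^n > 0 for all positive integers n

Step 5 concludes the proof by induction, but no base case was ever established. A valid induction proof requires: (1) a base case proving 2^1 > 0, and (2) an inductive step showing IF 2^k > 0 THEN 2^(k+1) > 0. Steps 2-4 correctly establish the inductive step, but without the base case the conclusion in step 5 does not follow.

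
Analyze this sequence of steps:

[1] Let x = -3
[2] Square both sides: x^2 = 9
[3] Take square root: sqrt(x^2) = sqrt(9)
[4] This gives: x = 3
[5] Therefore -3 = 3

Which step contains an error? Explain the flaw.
Step 4: This gives: x = 3

Step 4 incorrectly states that sqrt(x^2) = x. The correct identity is sqrt(x^2) = |x|. Since x = -3 < 0, we have sqrt(x^2) = |-3| = 3, not x = -3.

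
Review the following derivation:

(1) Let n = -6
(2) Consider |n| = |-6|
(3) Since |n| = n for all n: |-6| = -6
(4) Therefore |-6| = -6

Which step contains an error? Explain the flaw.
Step 3: Since |n| = n for all n: |-6| = -6

Step 3 incorrectly states that |n| = n for all n. The correct definition is |n| = n when n >= 0, and |n| = -n when n < 0. Since -6 < 0, we have |-6| = -(-6) = 6, not -6.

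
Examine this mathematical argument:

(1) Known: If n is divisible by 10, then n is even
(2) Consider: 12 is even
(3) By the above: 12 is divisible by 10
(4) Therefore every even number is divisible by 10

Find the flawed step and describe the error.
Step 3: By the above: 12 is divisible by 10

Step 3 commits the fallacy of affirming the consequent. The known fact 'divisible by 10 → even' does NOT imply 'even → divisible by 10'. That would be the converse, which is false. For example, 12 is even but 12 ÷ 10 = 1.20, which is not an integer.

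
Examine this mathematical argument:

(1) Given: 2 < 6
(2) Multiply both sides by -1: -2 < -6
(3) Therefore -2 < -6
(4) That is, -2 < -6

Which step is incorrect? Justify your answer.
Step 2: Multiply both sides by -1: -2 < -6

Step 2 multiplies both sides by -1 but fails to reverse the inequality sign. When multiplying (or dividing) an inequality by a negative number, the direction must be reversed. Since 2 < 6, we should get -2 > -6, i.e., -2 > -6.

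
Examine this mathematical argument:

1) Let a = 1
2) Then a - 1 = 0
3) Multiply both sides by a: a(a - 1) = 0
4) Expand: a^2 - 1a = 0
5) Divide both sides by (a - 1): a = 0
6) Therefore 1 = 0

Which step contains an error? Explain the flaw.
Step 5: Divide both sides by (a - 1): a = 0

Step 5 divides both sides by (a - 1). However, since a = 1, we have (a - 1) = 0. Division by zero is undefined, making this step invalid.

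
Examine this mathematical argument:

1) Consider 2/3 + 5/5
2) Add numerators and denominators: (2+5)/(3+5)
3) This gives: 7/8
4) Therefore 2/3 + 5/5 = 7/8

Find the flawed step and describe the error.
Step 2: Add numerators and denominators: (2+5)/(3+5)

Step 2 incorrectly adds fractions by separately adding numerators and denominators. This is wrong. The correct method requires a common denominator: 2/3 + 5/5 = (2×5 + 5×3)/(3×5) = 25/15 = 5/3. The method used gives 7/8, which is different.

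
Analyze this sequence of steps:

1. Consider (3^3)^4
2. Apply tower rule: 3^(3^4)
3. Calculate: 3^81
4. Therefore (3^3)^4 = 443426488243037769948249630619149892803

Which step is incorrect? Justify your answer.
Step 2: Apply tower rule: 3^(3^4)

Step 2 incorrectly states that (a^b)^c = a^(b^c). The correct rule is (a^b)^c = a^(b×c). The actual value is (3^3)^4 = 3^12 = 531441, not 3^81 = 443426488243037769948249630619149892803.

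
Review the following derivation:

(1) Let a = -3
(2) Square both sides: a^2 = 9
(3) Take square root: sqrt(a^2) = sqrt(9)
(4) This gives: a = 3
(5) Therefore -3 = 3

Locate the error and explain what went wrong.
Step 4: This gives: a = 3

Step 4 incorrectly states that sqrt(a^2) = a. The correct identity is sqrt(a^2) = |a|. Since a = -3 < 0, we have sqrt(a^2) = |-3| = 3, not a = -3.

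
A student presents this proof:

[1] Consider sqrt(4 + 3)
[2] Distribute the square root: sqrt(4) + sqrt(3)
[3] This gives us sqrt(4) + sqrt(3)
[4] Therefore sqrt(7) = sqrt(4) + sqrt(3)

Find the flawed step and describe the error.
Step 2: Distribute the square root: sqrt(4) + sqrt(3)

Step 2 incorrectly 'distributes' the square root over addition. The square root function does not distribute: sqrt(a + b) ≠ sqrt(a) + sqrt(b). In fact, sqrt(4 + 3) = sqrt(7) ≈ 2.6458, while sqrt(4) + sqrt(3) ≈ 3.7321.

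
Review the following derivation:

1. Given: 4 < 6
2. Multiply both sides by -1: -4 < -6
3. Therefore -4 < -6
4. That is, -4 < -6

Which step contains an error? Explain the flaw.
Step 2: Multiply both sides by -1: -4 < -6

Step 2 multiplies both sides by -1 but fails to reverse the inequality sign. When multiplying (or dividing) an inequality by a negative number, the direction must be reversed. Since 4 < 6, we should get -4 > -6, i.e., -4 > -6.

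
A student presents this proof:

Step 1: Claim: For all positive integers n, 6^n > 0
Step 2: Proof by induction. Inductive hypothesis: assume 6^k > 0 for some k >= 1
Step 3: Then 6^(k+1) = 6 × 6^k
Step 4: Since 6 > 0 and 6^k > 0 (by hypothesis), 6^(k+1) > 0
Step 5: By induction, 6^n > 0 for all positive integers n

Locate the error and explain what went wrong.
Step 5: By induction, 6^n > 0 for all positive integers n

Step 5 concludes the proof by induction, but no base case was ever established. A valid induction proof requires: (1) a base case proving 6^1 > 0, and (2) an inductive step showing IF 6^k > 0 THEN 6^(k+1) > 0. Steps 2-4 correctly establish the inductive step, but without the base case the conclusion in step 5 does not follow.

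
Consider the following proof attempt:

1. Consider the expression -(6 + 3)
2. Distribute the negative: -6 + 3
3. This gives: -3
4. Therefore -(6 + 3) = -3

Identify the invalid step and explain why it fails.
Step 2: Distribute the negative: -6 + 3

Step 2 incorrectly distributes the negative sign. The correct distribution is -(6 + 3) = -6 - 3 = -9. The negative must be applied to both terms, not just the first. The error treats -(6 + 3) as -6 + 3, which equals -3 instead of -9.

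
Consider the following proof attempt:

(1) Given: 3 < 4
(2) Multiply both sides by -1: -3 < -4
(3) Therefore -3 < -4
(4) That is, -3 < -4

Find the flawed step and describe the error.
Step 2: Multiply both sides by -1: -3 < -4

Step 2 multiplies both sides by -1 but fails to reverse the inequality sign. When multiplying (or dividing) an inequality by a negative number, the direction must be reversed. Since 3 < 4, we should get -3 > -4, i.e., -3 > -4.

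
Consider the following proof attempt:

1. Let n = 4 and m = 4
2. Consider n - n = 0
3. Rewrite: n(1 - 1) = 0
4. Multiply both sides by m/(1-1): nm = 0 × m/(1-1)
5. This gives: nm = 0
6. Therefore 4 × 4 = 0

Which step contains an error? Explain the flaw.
Step 4: Multiply both sides by m/(1-1): nm = 0 × m/(1-1)

Step 4 multiplies both sides by m/(1-1). However, 1-1 = 0, so this is multiplication by m/0, which is undefined. We cannot multiply by an undefined expression.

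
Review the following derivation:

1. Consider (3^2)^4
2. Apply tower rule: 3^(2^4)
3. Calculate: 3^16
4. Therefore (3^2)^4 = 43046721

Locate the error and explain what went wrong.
Step 2: Apply tower rule: 3^(2^4)

Step 2 incorrectly states that (a^b)^c = a^(b^c). The correct rule is (a^b)^c = a^(b×c). The actual value is (3^2)^4 = 3^8 = 6561, not 3^16 = 43046721.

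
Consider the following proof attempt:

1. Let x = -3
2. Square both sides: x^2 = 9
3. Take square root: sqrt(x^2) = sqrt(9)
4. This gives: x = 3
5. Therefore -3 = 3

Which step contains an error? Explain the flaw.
Step 4: This gives: x = 3

Step 4 incorrectly states that sqrt(x^2) = x. The correct identity is sqrt(x^2) = |x|. Since x = -3 < 0, we have sqrt(x^2) = |-3| = 3, not x = -3.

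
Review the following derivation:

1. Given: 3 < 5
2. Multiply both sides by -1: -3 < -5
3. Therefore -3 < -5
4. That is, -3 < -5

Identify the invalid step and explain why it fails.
Step 2: Multiply both sides by -1: -3 < -5

Step 2 multiplies both sides by -1 but fails to reverse the inequality sign. When multiplying (or dividing) an inequality by a negative number, the direction must be reversed. Since 3 < 5, we should get -3 > -5, i.e., -3 > -5.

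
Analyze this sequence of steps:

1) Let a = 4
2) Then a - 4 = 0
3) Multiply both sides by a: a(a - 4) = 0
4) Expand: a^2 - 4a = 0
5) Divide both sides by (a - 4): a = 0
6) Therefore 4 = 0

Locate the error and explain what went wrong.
Step 5: Divide both sides by (a - 4): a = 0

Step 5 divides both sides by (a - 4). However, since a = 4, we have (a - 4) = 0. Division by zero is undefined, making this step invalid.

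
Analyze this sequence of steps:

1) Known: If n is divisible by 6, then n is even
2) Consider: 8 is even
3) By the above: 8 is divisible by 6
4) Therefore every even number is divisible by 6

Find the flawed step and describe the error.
Step 3: By the above: 8 is divisible by 6

Step 3 commits the fallacy of affirming the consequent. The known fact 'divisible by 6 → even' does NOT imply 'even → divisible by 6'. That would be the converse, which is false. For example, 8 is even but 8 ÷ 6 = 1.33, which is not an integer.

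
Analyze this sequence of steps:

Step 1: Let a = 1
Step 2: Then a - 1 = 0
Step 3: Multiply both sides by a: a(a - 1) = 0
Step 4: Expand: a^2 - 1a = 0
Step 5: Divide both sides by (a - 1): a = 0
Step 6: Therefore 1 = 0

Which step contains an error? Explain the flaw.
Step 5: Divide both sides by (a - 1): a = 0

Step 5 divides both sides by (a - 1). However, since a = 1, we have (a - 1) = 0. Division by zero is undefined, making this step invalid.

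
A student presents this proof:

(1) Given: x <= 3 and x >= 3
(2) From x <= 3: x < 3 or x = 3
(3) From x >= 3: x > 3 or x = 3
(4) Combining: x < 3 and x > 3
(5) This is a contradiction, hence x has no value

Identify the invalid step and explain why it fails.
Step 4: Combining: x < 3 and x > 3

Step 4 incorrectly combines the conditions. From x <= 3 and x >= 3, the intersection is x = 3. The error treats the 'or' cases as 'and' requirements. The correct conclusion is that x = 3 is the unique solution, not that no solution exists.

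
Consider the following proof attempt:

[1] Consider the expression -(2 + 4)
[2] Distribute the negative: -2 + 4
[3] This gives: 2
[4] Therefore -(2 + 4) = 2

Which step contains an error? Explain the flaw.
Step 2: Distribute the negative: -2 + 4

Step 2 incorrectly distributes the negative sign. The correct distribution is -(2 + 4) = -2 - 4 = -6. The negative must be applied to both terms, not just the first. The error treats -(2 + 4) as -2 + 4, which equals 2 instead of -6.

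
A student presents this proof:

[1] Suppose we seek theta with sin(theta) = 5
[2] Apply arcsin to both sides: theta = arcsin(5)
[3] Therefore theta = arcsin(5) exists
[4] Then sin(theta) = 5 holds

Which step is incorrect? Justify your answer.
Step 2: Apply arcsin to both sides: theta = arcsin(5)

Step 2 applies arcsin to 5. However, arcsin(x) is only defined for x in [-1, 1] because sin(theta) can only produce values in that range. Since |5| > 1, arcsin(5) is undefined. There is no angle whose sine equals 5.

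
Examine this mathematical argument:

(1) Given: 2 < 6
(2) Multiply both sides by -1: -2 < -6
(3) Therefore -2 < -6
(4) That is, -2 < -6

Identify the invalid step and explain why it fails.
Step 2: Multiply both sides by -1: -2 < -6

Step 2 multiplies both sides by -1 but fails to reverse the inequality sign. When multiplying (or dividing) an inequality by a negative number, the direction must be reversed. Since 2 < 6, we should get -2 > -6, i.e., -2 > -6.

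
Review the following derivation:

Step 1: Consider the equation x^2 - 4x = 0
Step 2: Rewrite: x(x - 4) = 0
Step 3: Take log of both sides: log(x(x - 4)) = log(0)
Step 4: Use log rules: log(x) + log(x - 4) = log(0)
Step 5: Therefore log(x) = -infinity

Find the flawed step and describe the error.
Step 3: Take log of both sides: log(x(x - 4)) = log(0)

Step 3 takes the logarithm of both sides, resulting in log(0) on the right side. The logarithm is only defined for positive numbers; log(0) is undefined (approaches negative infinity). This operation is invalid.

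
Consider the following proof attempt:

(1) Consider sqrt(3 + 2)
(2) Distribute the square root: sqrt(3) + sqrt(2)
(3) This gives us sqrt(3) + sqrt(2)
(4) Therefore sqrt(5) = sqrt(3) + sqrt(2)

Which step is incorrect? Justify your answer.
Step 2: Distribute the square root: sqrt(3) + sqrt(2)

Step 2 incorrectly 'distributes' the square root over addition. The square root function does not distribute: sqrt(a + b) ≠ sqrt(a) + sqrt(b). In fact, sqrt(3 + 2) = sqrt(5) ≈ 2.2361, while sqrt(3) + sqrt(2) ≈ 3.1463.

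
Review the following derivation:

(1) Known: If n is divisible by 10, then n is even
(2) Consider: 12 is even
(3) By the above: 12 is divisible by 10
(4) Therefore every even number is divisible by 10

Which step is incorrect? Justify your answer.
Step 3: By the above: 12 is divisible by 10

Step 3 commits the fallacy of affirming the consequent. The known fact 'divisible by 10 → even' does NOT imply 'even → divisible by 10'. That would be the converse, which is false. For example, 12 is even but 12 ÷ 10 = 1.20, which is not an integer.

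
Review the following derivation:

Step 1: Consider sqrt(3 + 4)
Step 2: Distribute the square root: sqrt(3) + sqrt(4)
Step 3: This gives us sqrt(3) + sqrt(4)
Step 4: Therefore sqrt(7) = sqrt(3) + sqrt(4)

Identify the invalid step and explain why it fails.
Step 2: Distribute the square root: sqrt(3) + sqrt(4)

Step 2 incorrectly 'distributes' the square root over addition. The square root function does not distribute: sqrt(a + b) ≠ sqrt(a) + sqrt(b). In fact, sqrt(3 + 4) = sqrt(7) ≈ 2.6458, while sqrt(3) + sqrt(4) ≈ 3.7321.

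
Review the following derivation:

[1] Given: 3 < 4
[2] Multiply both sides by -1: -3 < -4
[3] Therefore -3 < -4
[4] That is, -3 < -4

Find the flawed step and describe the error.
Step 2: Multiply both sides by -1: -3 < -4

Step 2 multiplies both sides by -1 but fails to reverse the inequality sign. When multiplying (or dividing) an inequality by a negative number, the direction must be reversed. Since 3 < 4, we should get -3 > -4, i.e., -3 > -4.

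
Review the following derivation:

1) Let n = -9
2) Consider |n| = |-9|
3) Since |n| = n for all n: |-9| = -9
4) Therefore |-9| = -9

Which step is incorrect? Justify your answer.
Step 3: Since |n| = n for all n: |-9| = -9

Step 3 incorrectly states that |n| = n for all n. The correct definition is |n| = n when n >= 0, and |n| = -n when n < 0. Since -9 < 0, we have |-9| = -(-9) = 9, not -9.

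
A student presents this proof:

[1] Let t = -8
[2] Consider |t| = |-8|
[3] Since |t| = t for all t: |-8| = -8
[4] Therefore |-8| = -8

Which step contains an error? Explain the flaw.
Step 3: Since |t| = t for all t: |-8| = -8

Step 3 incorrectly states that |t| = t for all t. The correct definition is |t| = t when t >= 0, and |t| = -t when t < 0. Since -8 < 0, we have |-8| = -(-8) = 8, not -8.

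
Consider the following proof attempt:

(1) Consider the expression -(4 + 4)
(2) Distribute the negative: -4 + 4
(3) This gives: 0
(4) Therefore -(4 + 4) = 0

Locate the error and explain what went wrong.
Step 2: Distribute the negative: -4 + 4

Step 2 incorrectly distributes the negative sign. The correct distribution is -(4 + 4) = -4 - 4 = -8. The negative must be applied to both terms, not just the first. The error treats -(4 + 4) as -4 + 4, which equals 0 instead of -8.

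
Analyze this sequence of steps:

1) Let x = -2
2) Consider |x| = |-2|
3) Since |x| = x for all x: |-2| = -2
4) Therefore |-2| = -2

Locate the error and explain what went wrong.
Step 3: Since |x| = x for all x: |-2| = -2

Step 3 incorrectly states that |x| = x for all x. The correct definition is |x| = x when x >= 0, and |x| = -x when x < 0. Since -2 < 0, we have |-2| = -(-2) = 2, not -2.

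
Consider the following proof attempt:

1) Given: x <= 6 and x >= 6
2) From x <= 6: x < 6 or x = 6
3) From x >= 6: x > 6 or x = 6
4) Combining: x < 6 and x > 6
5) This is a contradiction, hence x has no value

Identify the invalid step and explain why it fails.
Step 4: Combining: x < 6 and x > 6

Step 4 incorrectly combines the conditions. From x <= 6 and x >= 6, the intersection is x = 6. The error treats the 'or' cases as 'and' requirements. The correct conclusion is that x = 6 is the unique solution, not that no solution exists.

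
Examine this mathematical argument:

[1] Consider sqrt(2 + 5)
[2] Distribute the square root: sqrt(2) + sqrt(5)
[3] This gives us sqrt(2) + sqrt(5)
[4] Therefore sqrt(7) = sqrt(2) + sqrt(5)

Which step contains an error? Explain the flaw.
Step 2: Distribute the square root: sqrt(2) + sqrt(5)

Step 2 incorrectly 'distributes' the square root over addition. The square root function does not distribute: sqrt(a + b) ≠ sqrt(a) + sqrt(b). In fact, sqrt(2 + 5) = sqrt(7) ≈ 2.6458, while sqrt(2) + sqrt(5) ≈ 3.6503.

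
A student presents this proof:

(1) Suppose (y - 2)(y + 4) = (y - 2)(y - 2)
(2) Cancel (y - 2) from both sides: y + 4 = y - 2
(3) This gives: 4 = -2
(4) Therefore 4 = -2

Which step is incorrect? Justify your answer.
Step 2: Cancel (y - 2) from both sides: y + 4 = y - 2

Step 2 cancels (y - 2) from both sides. This is only valid if (y - 2) ≠ 0, i.e., y ≠ 2. When y = 2, both sides equal zero regardless of the other factors. The correct approach requires considering y = 2 as a separate case.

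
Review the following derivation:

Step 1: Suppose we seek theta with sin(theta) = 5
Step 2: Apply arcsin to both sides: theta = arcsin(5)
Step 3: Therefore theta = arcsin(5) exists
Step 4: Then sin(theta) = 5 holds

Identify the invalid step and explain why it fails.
Step 2: Apply arcsin to both sides: theta = arcsin(5)

Step 2 applies arcsin to 5. However, arcsin(x) is only defined for x in [-1, 1] because sin(theta) can only produce values in that range. Since |5| > 1, arcsin(5) is undefined. There is no angle whose sine equals 5.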